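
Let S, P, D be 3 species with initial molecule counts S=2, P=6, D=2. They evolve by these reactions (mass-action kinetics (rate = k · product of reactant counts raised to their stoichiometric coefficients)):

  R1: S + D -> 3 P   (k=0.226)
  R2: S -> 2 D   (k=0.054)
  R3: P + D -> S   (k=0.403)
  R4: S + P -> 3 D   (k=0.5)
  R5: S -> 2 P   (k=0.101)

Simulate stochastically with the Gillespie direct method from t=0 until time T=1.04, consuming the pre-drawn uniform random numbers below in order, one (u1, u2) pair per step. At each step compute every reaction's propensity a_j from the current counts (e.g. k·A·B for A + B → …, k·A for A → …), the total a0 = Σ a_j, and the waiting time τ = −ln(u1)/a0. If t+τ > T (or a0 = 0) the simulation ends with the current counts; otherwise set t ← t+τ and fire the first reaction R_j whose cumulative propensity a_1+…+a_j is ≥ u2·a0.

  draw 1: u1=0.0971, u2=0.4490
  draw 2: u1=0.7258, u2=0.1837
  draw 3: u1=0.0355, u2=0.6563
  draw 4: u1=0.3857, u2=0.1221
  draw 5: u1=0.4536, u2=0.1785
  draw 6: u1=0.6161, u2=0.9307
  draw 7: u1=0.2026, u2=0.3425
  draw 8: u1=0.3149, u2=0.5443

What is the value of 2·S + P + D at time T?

Check how each reaction changes W = 2·S + P + D (weight of products minus weight of reactants):
R1: S + D -> 3 P: (1·3) − (2·1 + 1·1) = 3 − 3 = 0
R2: S -> 2 D: (1·2) − (2·1) = 2 − 2 = 0
R3: P + D -> S: (2·1) − (1·1 + 1·1) = 2 − 2 = 0
R4: S + P -> 3 D: (1·3) − (2·1 + 1·1) = 3 − 3 = 0
R5: S -> 2 P: (1·2) − (2·1) = 2 − 2 = 0
Every reaction leaves W unchanged, so W is conserved and no simulation is needed: W(T) = W(0) = 2·2 + 6 + 2 = 12

Value at T = 12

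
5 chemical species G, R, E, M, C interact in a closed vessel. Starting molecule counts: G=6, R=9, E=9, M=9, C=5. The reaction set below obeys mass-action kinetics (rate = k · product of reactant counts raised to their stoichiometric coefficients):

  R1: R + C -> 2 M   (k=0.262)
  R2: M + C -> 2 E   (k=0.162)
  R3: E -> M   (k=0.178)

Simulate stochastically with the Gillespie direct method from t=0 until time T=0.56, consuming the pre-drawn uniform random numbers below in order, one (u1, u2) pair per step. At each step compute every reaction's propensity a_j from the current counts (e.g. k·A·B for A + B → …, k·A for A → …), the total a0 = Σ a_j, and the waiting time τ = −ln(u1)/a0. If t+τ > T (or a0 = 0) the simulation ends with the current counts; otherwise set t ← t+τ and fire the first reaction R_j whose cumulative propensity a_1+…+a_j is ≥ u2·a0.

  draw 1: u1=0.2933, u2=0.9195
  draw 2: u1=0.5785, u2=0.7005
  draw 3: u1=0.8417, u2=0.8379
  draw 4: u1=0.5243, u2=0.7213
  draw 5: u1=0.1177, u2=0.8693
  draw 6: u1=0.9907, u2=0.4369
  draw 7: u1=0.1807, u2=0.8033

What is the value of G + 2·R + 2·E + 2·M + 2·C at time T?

Check how each reaction changes W = G + 2·R + 2·E + 2·M + 2·C (weight of products minus weight of reactants):
R1: R + C -> 2 M: (2·2) − (2·1 + 2·1) = 4 − 4 = 0
R2: M + C -> 2 E: (2·2) − (2·1 + 2·1) = 4 − 4 = 0
R3: E -> M: (2·1) − (2·1) = 2 − 2 = 0
Every reaction leaves W unchanged, so W is conserved and no simulation is needed: W(T) = W(0) = 6 + 2·9 + 2·9 + 2·9 + 2·5 = 70

Value at T = 70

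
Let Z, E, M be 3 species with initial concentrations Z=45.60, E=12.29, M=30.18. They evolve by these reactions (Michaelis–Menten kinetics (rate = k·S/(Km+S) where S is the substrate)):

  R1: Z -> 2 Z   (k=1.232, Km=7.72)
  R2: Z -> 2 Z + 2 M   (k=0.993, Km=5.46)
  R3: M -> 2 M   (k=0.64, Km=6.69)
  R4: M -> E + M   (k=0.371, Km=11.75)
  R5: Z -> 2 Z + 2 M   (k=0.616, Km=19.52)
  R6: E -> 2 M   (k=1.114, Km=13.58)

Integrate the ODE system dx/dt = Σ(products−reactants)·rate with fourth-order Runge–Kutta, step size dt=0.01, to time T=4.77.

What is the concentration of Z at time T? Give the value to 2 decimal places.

Z at T = 57.11

RK4 with dt=0.01: 477 steps to T=4.77. Trajectory (selected grid times):
t=0.00: Z=45.60 E=12.29 M=30.18
t=0.53: Z=46.86 E=12.15 M=32.42
t=1.06: Z=48.12 E=12.02 M=34.66
t=1.59: Z=49.39 E=11.89 M=36.92
t=2.12: Z=50.67 E=11.77 M=39.17
t=2.65: Z=51.95 E=11.65 M=41.44
t=3.18: Z=53.23 E=11.53 M=43.70
t=3.71: Z=54.52 E=11.41 M=45.97
t=4.24: Z=55.82 E=11.30 M=48.25
t=4.77: Z=57.11 E=11.19 M=50.53
Read off Z at T=4.77: 57.11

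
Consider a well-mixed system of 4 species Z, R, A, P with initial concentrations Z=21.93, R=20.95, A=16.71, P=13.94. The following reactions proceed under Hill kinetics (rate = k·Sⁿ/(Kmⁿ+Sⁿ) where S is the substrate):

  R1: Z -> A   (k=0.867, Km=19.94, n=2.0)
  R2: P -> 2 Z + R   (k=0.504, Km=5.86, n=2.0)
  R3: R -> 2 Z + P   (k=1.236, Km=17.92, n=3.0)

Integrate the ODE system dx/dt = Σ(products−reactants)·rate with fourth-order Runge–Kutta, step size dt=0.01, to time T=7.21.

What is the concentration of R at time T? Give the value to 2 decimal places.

RK4 with dt=0.01: 721 steps to T=7.21. Trajectory (selected grid times):
t=0.00: Z=21.93 R=20.95 A=16.71 P=13.94
t=0.80: Z=23.43 R=20.69 A=17.10 P=14.20
t=1.60: Z=24.90 R=20.44 A=17.51 P=14.45
t=2.40: Z=26.34 R=20.20 A=17.95 P=14.69
t=3.20: Z=27.74 R=19.97 A=18.39 P=14.92
t=4.01: Z=29.13 R=19.75 A=18.87 P=15.14
t=4.81: Z=30.48 R=19.54 A=19.34 P=15.35
t=5.61: Z=31.80 R=19.34 A=19.84 P=15.55
t=6.41: Z=33.10 R=19.14 A=20.34 P=15.75
t=7.21: Z=34.37 R=18.96 A=20.85 P=15.93
Read off R at T=7.21: 18.96

R at T = 18.96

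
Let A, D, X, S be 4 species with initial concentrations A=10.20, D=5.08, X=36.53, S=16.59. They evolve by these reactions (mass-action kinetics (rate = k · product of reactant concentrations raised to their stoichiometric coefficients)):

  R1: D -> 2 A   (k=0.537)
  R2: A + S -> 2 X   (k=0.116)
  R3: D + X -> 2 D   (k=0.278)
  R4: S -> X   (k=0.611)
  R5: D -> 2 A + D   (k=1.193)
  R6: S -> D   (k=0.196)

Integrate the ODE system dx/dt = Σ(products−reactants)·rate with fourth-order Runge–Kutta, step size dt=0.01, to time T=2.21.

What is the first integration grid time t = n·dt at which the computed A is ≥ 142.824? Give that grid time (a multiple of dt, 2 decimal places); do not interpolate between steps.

Threshold first reached at t = 0.99

RK4 with dt=0.01: 221 steps to T=2.21. Trajectory (selected grid times):
t=0.00: A=10.20 D=5.08 X=36.53 S=16.59
t=0.25: A=20.82 D=35.19 X=16.19 S=9.21
t=0.49: A=54.24 D=53.42 X=3.71 S=2.77
t=0.74: A=99.12 D=53.81 X=0.81 S=0.25
t=0.98: A=141.46 D=48.40 X=0.09 S=0.01
t=0.99: A=143.12 D=48.15 X=0.08 S=0.01
t=1.23: A=180.68 D=42.40 X=0.01 S=0.00
t=1.47: A=213.72 D=37.28 X=0.00 S=0.00
t=1.72: A=243.90 D=32.60 X=0.00 S=0.00
t=1.96: A=269.30 D=28.66 X=0.00 S=0.00
t=2.21: A=292.49 D=25.06 X=0.00 S=0.00
A(0.98)=141.455 < 142.824 but A(0.99)=143.124 ≥ 142.824, so the first grid time is t=0.99.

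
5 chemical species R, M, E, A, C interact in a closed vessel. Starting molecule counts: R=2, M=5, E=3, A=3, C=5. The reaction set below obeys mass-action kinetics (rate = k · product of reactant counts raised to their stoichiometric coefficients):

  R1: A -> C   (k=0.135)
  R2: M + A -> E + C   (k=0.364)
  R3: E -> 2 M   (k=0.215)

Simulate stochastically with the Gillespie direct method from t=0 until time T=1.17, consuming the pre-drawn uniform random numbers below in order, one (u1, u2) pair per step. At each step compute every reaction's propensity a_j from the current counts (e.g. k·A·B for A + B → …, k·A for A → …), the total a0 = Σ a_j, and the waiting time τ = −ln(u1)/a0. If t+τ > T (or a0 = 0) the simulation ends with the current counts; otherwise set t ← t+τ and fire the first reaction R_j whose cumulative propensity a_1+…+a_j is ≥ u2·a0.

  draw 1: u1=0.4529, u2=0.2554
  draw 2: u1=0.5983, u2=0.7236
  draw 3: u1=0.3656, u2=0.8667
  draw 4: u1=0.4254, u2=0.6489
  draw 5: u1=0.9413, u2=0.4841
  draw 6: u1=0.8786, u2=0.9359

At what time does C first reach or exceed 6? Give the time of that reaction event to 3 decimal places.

Threshold first reached at t = 0.122

t=0.000: R=2 M=5 E=3 A=3 C=5
Draw 1: a1=0.405, a2=5.460, a3=0.645, a0=6.510; τ=−ln(0.4529)/6.510=0.122 → t=0.122; u2·a0=0.2554·6.510=1.663; a1=0.405 < 1.663 ≤ a1+a2=5.865 → R2 fires; R=2 M=4 E=4 A=2 C=6
Draw 2: a1=0.270, a2=2.912, a3=0.860, a0=4.042; τ=−ln(0.5983)/4.042=0.127 → t=0.249; u2·a0=0.7236·4.042=2.925; a1=0.270 < 2.925 ≤ a1+a2=3.182 → R2 fires; R=2 M=3 E=5 A=1 C=7
Draw 3: a1=0.135, a2=1.092, a3=1.075, a0=2.302; τ=−ln(0.3656)/2.302=0.437 → t=0.686; u2·a0=0.8667·2.302=1.995; a1+a2=1.227 < 1.995 ≤ a1+…+a3=2.302 → R3 fires; R=2 M=5 E=4 A=1 C=7
Draw 4: a1=0.135, a2=1.820, a3=0.860, a0=2.815; τ=−ln(0.4254)/2.815=0.304 → t=0.989; u2·a0=0.6489·2.815=1.827; a1=0.135 < 1.827 ≤ a1+a2=1.955 → R2 fires; R=2 M=4 E=5 A=0 C=8
Draw 5: a1=0.000, a2=0.000, a3=1.075, a0=1.075; τ=−ln(0.9413)/1.075=0.056 → t=1.046; u2·a0=0.4841·1.075=0.520; a1+a2=0.000 < 0.520 ≤ a1+…+a3=1.075 → R3 fires; R=2 M=6 E=4 A=0 C=8
Draw 6: a1=0.000, a2=0.000, a3=0.860, a0=0.860; τ=−ln(0.8786)/0.860=0.150 → t=1.196 > T=1.17: stop.
C first becomes ≥ 6 when it reaches 6 at the event at t=0.122.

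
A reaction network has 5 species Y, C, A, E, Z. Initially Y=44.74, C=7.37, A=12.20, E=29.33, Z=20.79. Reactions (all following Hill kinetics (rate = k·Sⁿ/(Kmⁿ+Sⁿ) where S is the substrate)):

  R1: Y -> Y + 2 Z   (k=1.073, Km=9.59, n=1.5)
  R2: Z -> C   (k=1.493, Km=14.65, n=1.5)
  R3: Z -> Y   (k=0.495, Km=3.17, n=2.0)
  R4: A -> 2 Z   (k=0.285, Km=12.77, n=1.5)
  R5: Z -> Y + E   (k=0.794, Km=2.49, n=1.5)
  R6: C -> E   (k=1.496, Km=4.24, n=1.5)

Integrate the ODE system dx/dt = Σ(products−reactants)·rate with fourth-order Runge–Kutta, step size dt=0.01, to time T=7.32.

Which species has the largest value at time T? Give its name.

RK4 with dt=0.01: 732 steps to T=7.32. Trajectory (selected grid times):
t=0.00: Y=44.74 C=7.37 A=12.20 E=29.33 Z=20.79
t=0.81: Y=45.75 C=7.29 A=12.09 E=30.79 Z=20.83
t=1.63: Y=46.77 C=7.21 A=11.98 E=32.26 Z=20.87
t=2.44: Y=47.78 C=7.14 A=11.87 E=33.71 Z=20.91
t=3.25: Y=48.79 C=7.07 A=11.76 E=35.16 Z=20.95
t=4.07: Y=49.81 C=7.01 A=11.65 E=36.62 Z=20.99
t=4.88: Y=50.82 C=6.95 A=11.54 E=38.06 Z=21.04
t=5.69: Y=51.83 C=6.90 A=11.44 E=39.50 Z=21.08
t=6.51: Y=52.86 C=6.85 A=11.33 E=40.95 Z=21.13
t=7.32: Y=53.87 C=6.80 A=11.22 E=42.38 Z=21.18
At T=7.32: Y=53.87 C=6.80 A=11.22 E=42.38 Z=21.18; the largest is Y.

Dominant species at T: Y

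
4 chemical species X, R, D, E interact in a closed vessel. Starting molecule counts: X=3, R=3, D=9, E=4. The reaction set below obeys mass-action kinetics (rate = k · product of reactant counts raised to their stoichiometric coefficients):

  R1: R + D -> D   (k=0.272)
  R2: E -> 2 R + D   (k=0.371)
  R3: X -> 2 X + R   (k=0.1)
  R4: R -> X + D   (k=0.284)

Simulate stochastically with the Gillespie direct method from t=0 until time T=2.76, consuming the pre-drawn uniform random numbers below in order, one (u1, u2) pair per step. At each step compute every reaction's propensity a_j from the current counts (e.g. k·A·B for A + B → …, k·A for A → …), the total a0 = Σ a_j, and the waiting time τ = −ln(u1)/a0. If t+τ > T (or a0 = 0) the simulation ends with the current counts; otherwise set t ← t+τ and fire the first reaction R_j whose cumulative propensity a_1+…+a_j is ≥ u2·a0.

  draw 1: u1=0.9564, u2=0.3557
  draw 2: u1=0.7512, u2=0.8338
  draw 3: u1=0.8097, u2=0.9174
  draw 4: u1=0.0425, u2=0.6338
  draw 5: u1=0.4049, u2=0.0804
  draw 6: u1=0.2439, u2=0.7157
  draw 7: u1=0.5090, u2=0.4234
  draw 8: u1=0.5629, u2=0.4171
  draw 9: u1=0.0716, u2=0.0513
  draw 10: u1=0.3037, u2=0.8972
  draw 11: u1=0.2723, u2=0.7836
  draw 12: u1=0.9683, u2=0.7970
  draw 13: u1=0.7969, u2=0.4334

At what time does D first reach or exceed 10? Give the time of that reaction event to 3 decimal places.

Threshold first reached at t = 0.044

t=0.000: X=3 R=3 D=9 E=4
Draw 1: a1=7.344, a2=1.484, a3=0.300, a4=0.852, a0=9.980; τ=−ln(0.9564)/9.980=0.004 → t=0.004; u2·a0=0.3557·9.980=3.550 ≤ a1=7.344 → R1 fires; X=3 R=2 D=9 E=4
Draw 2: a1=4.896, a2=1.484, a3=0.300, a4=0.568, a0=7.248; τ=−ln(0.7512)/7.248=0.039 → t=0.044; u2·a0=0.8338·7.248=6.043; a1=4.896 < 6.043 ≤ a1+a2=6.380 → R2 fires; X=3 R=4 D=10 E=3
Draw 3: a1=10.880, a2=1.113, a3=0.300, a4=1.136, a0=13.429; τ=−ln(0.8097)/13.429=0.016 → t=0.060; u2·a0=0.9174·13.429=12.320; a1+…+a3=12.293 < 12.320 ≤ a1+…+a4=13.429 → R4 fires; X=4 R=3 D=11 E=3
Draw 4: a1=8.976, a2=1.113, a3=0.400, a4=0.852, a0=11.341; τ=−ln(0.0425)/11.341=0.278 → t=0.338; u2·a0=0.6338·11.341=7.188 ≤ a1=8.976 → R1 fires; X=4 R=2 D=11 E=3
Draw 5: a1=5.984, a2=1.113, a3=0.400, a4=0.568, a0=8.065; τ=−ln(0.4049)/8.065=0.112 → t=0.450; u2·a0=0.0804·8.065=0.648 ≤ a1=5.984 → R1 fires; X=4 R=1 D=11 E=3
Draw 6: a1=2.992, a2=1.113, a3=0.400, a4=0.284, a0=4.789; τ=−ln(0.2439)/4.789=0.295 → t=0.745; u2·a0=0.7157·4.789=3.427; a1=2.992 < 3.427 ≤ a1+a2=4.105 → R2 fires; X=4 R=3 D=12 E=2
Draw 7: a1=9.792, a2=0.742, a3=0.400, a4=0.852, a0=11.786; τ=−ln(0.5090)/11.786=0.057 → t=0.802; u2·a0=0.4234·11.786=4.990 ≤ a1=9.792 → R1 fires; X=4 R=2 D=12 E=2
Draw 8: a1=6.528, a2=0.742, a3=0.400, a4=0.568, a0=8.238; τ=−ln(0.5629)/8.238=0.070 → t=0.872; u2·a0=0.4171·8.238=3.436 ≤ a1=6.528 → R1 fires; X=4 R=1 D=12 E=2
Draw 9: a1=3.264, a2=0.742, a3=0.400, a4=0.284, a0=4.690; τ=−ln(0.0716)/4.690=0.562 → t=1.434; u2·a0=0.0513·4.690=0.241 ≤ a1=3.264 → R1 fires; X=4 R=0 D=12 E=2
Draw 10: a1=0.000, a2=0.742, a3=0.400, a4=0.000, a0=1.142; τ=−ln(0.3037)/1.142=1.044 → t=2.478; u2·a0=0.8972·1.142=1.025; a1+a2=0.742 < 1.025 ≤ a1+…+a3=1.142 → R3 fires; X=5 R=1 D=12 E=2
Draw 11: a1=3.264, a2=0.742, a3=0.500, a4=0.284, a0=4.790; τ=−ln(0.2723)/4.790=0.272 → t=2.749; u2·a0=0.7836·4.790=3.753; a1=3.264 < 3.753 ≤ a1+a2=4.006 → R2 fires; X=5 R=3 D=13 E=1
Draw 12: a1=10.608, a2=0.371, a3=0.500, a4=0.852, a0=12.331; τ=−ln(0.9683)/12.331=0.003 → t=2.752; u2·a0=0.7970·12.331=9.828 ≤ a1=10.608 → R1 fires; X=5 R=2 D=13 E=1
Draw 13: a1=7.072, a2=0.371, a3=0.500, a4=0.568, a0=8.511; τ=−ln(0.7969)/8.511=0.027 → t=2.779 > T=2.76: stop.
D first becomes ≥ 10 when it reaches 10 at the event at t=0.044.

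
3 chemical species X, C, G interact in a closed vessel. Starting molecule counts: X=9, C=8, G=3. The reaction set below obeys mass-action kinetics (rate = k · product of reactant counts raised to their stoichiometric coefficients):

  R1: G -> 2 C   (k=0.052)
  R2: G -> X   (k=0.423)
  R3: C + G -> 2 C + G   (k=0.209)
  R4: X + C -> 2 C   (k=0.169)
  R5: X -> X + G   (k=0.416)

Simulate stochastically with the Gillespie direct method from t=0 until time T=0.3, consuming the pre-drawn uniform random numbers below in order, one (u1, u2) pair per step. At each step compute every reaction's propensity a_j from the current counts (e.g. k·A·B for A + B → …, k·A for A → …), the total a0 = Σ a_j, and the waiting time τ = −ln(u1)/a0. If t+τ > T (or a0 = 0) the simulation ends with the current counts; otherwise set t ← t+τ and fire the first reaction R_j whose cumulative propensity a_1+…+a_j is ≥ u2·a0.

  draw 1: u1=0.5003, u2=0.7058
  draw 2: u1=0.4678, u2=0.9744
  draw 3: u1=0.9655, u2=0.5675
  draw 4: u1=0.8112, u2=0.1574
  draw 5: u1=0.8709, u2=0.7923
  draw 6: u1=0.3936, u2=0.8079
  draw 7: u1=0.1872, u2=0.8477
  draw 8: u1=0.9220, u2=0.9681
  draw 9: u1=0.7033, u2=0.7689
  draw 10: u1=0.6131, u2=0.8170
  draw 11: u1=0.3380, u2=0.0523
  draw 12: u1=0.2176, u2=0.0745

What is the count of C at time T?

C at T = 16

t=0.000: X=9 C=8 G=3
Draw 1: a1=0.156, a2=1.269, a3=5.016, a4=12.168, a5=3.744, a0=22.353; τ=−ln(0.5003)/22.353=0.031 → t=0.031; u2·a0=0.7058·22.353=15.777; a1+…+a3=6.441 < 15.777 ≤ a1+…+a4=18.609 → R4 fires; X=8 C=9 G=3
Draw 2: a1=0.156, a2=1.269, a3=5.643, a4=12.168, a5=3.328, a0=22.564; τ=−ln(0.4678)/22.564=0.034 → t=0.065; u2·a0=0.9744·22.564=21.986; a1+…+a4=19.236 < 21.986 ≤ a1+…+a5=22.564 → R5 fires; X=8 C=9 G=4
Draw 3: a1=0.208, a2=1.692, a3=7.524, a4=12.168, a5=3.328, a0=24.920; τ=−ln(0.9655)/24.920=0.001 → t=0.066; u2·a0=0.5675·24.920=14.142; a1+…+a3=9.424 < 14.142 ≤ a1+…+a4=21.592 → R4 fires; X=7 C=10 G=4
Draw 4: a1=0.208, a2=1.692, a3=8.360, a4=11.830, a5=2.912, a0=25.002; τ=−ln(0.8112)/25.002=0.008 → t=0.074; u2·a0=0.1574·25.002=3.935; a1+a2=1.900 < 3.935 ≤ a1+…+a3=10.260 → R3 fires; X=7 C=11 G=4
Draw 5: a1=0.208, a2=1.692, a3=9.196, a4=13.013, a5=2.912, a0=27.021; τ=−ln(0.8709)/27.021=0.005 → t=0.080; u2·a0=0.7923·27.021=21.409; a1+…+a3=11.096 < 21.409 ≤ a1+…+a4=24.109 → R4 fires; X=6 C=12 G=4
Draw 6: a1=0.208, a2=1.692, a3=10.032, a4=12.168, a5=2.496, a0=26.596; τ=−ln(0.3936)/26.596=0.035 → t=0.115; u2·a0=0.8079·26.596=21.487; a1+…+a3=11.932 < 21.487 ≤ a1+…+a4=24.100 → R4 fires; X=5 C=13 G=4
Draw 7: a1=0.208, a2=1.692, a3=10.868, a4=10.985, a5=2.080, a0=25.833; τ=−ln(0.1872)/25.833=0.065 → t=0.179; u2·a0=0.8477·25.833=21.899; a1+…+a3=12.768 < 21.899 ≤ a1+…+a4=23.753 → R4 fires; X=4 C=14 G=4
Draw 8: a1=0.208, a2=1.692, a3=11.704, a4=9.464, a5=1.664, a0=24.732; τ=−ln(0.9220)/24.732=0.003 → t=0.183; u2·a0=0.9681·24.732=23.943; a1+…+a4=23.068 < 23.943 ≤ a1+…+a5=24.732 → R5 fires; X=4 C=14 G=5
Draw 9: a1=0.260, a2=2.115, a3=14.630, a4=9.464, a5=1.664, a0=28.133; τ=−ln(0.7033)/28.133=0.013 → t=0.195; u2·a0=0.7689·28.133=21.631; a1+…+a3=17.005 < 21.631 ≤ a1+…+a4=26.469 → R4 fires; X=3 C=15 G=5
Draw 10: a1=0.260, a2=2.115, a3=15.675, a4=7.605, a5=1.248, a0=26.903; τ=−ln(0.6131)/26.903=0.018 → t=0.213; u2·a0=0.8170·26.903=21.980; a1+…+a3=18.050 < 21.980 ≤ a1+…+a4=25.655 → R4 fires; X=2 C=16 G=5
Draw 11: a1=0.260, a2=2.115, a3=16.720, a4=5.408, a5=0.832, a0=25.335; τ=−ln(0.3380)/25.335=0.043 → t=0.256; u2·a0=0.0523·25.335=1.325; a1=0.260 < 1.325 ≤ a1+a2=2.375 → R2 fires; X=3 C=16 G=4
Draw 12: a1=0.208, a2=1.692, a3=13.376, a4=8.112, a5=1.248, a0=24.636; τ=−ln(0.2176)/24.636=0.062 → t=0.318 > T=0.3: stop.
Read off C at T=0.3: 16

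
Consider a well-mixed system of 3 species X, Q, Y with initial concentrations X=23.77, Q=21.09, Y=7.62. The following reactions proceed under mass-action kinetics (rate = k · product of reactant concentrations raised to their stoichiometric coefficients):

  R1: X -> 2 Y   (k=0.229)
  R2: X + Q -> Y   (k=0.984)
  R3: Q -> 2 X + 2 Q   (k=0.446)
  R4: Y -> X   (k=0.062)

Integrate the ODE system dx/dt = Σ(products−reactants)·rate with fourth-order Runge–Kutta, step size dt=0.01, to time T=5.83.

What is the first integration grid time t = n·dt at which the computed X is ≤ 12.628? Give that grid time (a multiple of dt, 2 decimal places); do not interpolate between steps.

RK4 with dt=0.01: 583 steps to T=5.83. Trajectory (selected grid times):
t=0.00: X=23.77 Q=21.09 Y=7.62
t=0.04: X=13.56 Q=10.74 Y=18.52
t=0.05: X=12.34 Q=9.50 Y=19.86
t=0.65: X=4.18 Q=0.45 Y=30.01
t=1.30: X=4.41 Q=0.04 Y=30.51
t=1.94: X=4.90 Q=0.00 Y=30.70
t=2.59: X=5.38 Q=0.00 Y=30.99
t=3.24: X=5.80 Q=0.00 Y=31.40
t=3.89: X=6.18 Q=0.00 Y=31.91
t=4.53: X=6.53 Q=0.00 Y=32.50
t=5.18: X=6.86 Q=0.00 Y=33.17
t=5.83: X=7.16 Q=0.00 Y=33.90
X(0.04)=13.557 > 12.628 but X(0.05)=12.344 ≤ 12.628, so the first grid time is t=0.05.

Threshold first reached at t = 0.05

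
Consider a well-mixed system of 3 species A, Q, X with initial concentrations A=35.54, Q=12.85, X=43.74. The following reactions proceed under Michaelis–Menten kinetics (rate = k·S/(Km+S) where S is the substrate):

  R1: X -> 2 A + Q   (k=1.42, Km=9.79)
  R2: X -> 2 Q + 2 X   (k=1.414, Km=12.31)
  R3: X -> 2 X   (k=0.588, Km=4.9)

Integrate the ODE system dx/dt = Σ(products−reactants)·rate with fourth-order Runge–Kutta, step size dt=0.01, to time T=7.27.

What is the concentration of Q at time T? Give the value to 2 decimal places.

Q at T = 37.52

RK4 with dt=0.01: 727 steps to T=7.27. Trajectory (selected grid times):
t=0.00: A=35.54 Q=12.85 X=43.74
t=0.81: A=37.42 Q=15.58 X=44.12
t=1.62: A=39.31 Q=18.31 X=44.51
t=2.42: A=41.17 Q=21.02 X=44.88
t=3.23: A=43.06 Q=23.76 X=45.27
t=4.04: A=44.95 Q=26.51 X=45.65
t=4.85: A=46.85 Q=29.27 X=46.04
t=5.65: A=48.72 Q=31.99 X=46.42
t=6.46: A=50.62 Q=34.75 X=46.81
t=7.27: A=52.53 Q=37.52 X=47.19
Read off Q at T=7.27: 37.52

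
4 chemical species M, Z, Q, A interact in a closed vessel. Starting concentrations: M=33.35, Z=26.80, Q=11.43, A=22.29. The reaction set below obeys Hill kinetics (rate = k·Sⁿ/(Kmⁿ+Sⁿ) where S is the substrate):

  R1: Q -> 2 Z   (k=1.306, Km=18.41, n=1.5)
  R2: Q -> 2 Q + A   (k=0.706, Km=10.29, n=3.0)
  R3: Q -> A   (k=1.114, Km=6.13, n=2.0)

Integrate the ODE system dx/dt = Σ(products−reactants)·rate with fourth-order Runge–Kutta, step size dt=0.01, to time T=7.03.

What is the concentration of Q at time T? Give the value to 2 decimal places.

RK4 with dt=0.01: 703 steps to T=7.03. Trajectory (selected grid times):
t=0.00: M=33.35 Z=26.80 Q=11.43 A=22.29
t=0.78: M=33.35 Z=27.45 Q=10.75 A=23.26
t=1.56: M=33.35 Z=28.06 Q=10.08 A=24.19
t=2.34: M=33.35 Z=28.62 Q=9.42 A=25.06
t=3.12: M=33.35 Z=29.15 Q=8.79 A=25.89
t=3.91: M=33.35 Z=29.64 Q=8.17 A=26.66
t=4.69: M=33.35 Z=30.09 Q=7.57 A=27.37
t=5.47: M=33.35 Z=30.49 Q=7.01 A=28.03
t=6.25: M=33.35 Z=30.86 Q=6.47 A=28.62
t=7.03: M=33.35 Z=31.19 Q=5.96 A=29.16
Read off Q at T=7.03: 5.96

Q at T = 5.96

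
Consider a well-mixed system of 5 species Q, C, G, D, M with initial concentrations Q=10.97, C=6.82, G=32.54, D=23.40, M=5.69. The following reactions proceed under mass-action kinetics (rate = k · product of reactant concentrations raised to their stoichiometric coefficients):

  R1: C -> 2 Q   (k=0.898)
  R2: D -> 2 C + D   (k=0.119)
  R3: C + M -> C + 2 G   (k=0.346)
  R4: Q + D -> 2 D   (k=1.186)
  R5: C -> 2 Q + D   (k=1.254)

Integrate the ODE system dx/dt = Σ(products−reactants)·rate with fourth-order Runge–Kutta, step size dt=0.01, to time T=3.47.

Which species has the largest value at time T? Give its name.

Dominant species at T: D

RK4 with dt=0.01: 347 steps to T=3.47. Trajectory (selected grid times):
t=0.00: Q=10.97 C=6.82 G=32.54 D=23.40 M=5.69
t=0.39: Q=0.43 C=5.51 G=38.82 D=46.83 M=2.55
t=0.77: Q=0.36 C=5.74 G=41.46 D=58.63 M=1.23
t=1.16: Q=0.33 C=6.63 G=42.85 D=71.97 M=0.54
t=1.54: Q=0.33 C=7.89 G=43.51 D=87.25 M=0.21
t=1.93: Q=0.33 C=9.55 G=43.79 D=106.09 M=0.06
t=2.31: Q=0.33 C=11.52 G=43.89 D=128.28 M=0.02
t=2.70: Q=0.33 C=13.99 G=43.91 D=155.85 M=0.00
t=3.08: Q=0.33 C=16.91 G=43.92 D=188.39 M=0.00
t=3.47: Q=0.33 C=20.55 G=43.92 D=228.86 M=0.00
At T=3.47: Q=0.33 C=20.55 G=43.92 D=228.86 M=0.00; the largest is D.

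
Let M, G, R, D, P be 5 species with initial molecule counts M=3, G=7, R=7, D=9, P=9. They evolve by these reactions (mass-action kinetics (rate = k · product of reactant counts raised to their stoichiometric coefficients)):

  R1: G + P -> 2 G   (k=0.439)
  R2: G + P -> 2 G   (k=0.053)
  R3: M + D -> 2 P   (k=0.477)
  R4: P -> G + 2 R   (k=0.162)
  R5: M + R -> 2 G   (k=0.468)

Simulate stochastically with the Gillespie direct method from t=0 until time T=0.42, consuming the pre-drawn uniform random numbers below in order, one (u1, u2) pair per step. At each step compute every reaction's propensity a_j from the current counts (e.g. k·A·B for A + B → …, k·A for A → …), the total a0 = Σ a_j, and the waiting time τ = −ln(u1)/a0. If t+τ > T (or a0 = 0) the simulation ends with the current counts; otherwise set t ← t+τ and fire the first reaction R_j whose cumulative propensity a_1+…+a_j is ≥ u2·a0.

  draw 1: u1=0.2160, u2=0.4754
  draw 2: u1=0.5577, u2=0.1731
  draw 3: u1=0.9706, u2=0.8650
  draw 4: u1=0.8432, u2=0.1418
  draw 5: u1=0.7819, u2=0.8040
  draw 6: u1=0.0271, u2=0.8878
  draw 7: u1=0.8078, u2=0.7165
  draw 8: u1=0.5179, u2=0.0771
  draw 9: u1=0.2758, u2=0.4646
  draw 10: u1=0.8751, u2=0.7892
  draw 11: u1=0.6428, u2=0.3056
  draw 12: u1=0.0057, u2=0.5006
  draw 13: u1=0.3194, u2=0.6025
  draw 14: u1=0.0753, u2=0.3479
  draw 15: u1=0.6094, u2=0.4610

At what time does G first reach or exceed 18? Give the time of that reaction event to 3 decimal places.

t=0.000: M=3 G=7 R=7 D=9 P=9
Draw 1: a1=27.657, a2=3.339, a3=12.879, a4=1.458, a5=9.828, a0=55.161; τ=−ln(0.2160)/55.161=0.028 → t=0.028; u2·a0=0.4754·55.161=26.224 ≤ a1=27.657 → R1 fires; M=3 G=8 R=7 D=9 P=8
Draw 2: a1=28.096, a2=3.392, a3=12.879, a4=1.296, a5=9.828, a0=55.491; τ=−ln(0.5577)/55.491=0.011 → t=0.038; u2·a0=0.1731·55.491=9.605 ≤ a1=28.096 → R1 fires; M=3 G=9 R=7 D=9 P=7
Draw 3: a1=27.657, a2=3.339, a3=12.879, a4=1.134, a5=9.828, a0=54.837; τ=−ln(0.9706)/54.837=0.001 → t=0.039; u2·a0=0.8650·54.837=47.434; a1+…+a4=45.009 < 47.434 ≤ a1+…+a5=54.837 → R5 fires; M=2 G=11 R=6 D=9 P=7
Draw 4: a1=33.803, a2=4.081, a3=8.586, a4=1.134, a5=5.616, a0=53.220; τ=−ln(0.8432)/53.220=0.003 → t=0.042; u2·a0=0.1418·53.220=7.547 ≤ a1=33.803 → R1 fires; M=2 G=12 R=6 D=9 P=6
Draw 5: a1=31.608, a2=3.816, a3=8.586, a4=0.972, a5=5.616, a0=50.598; τ=−ln(0.7819)/50.598=0.005 → t=0.047; u2·a0=0.8040·50.598=40.681; a1+a2=35.424 < 40.681 ≤ a1+…+a3=44.010 → R3 fires; M=1 G=12 R=6 D=8 P=8
Draw 6: a1=42.144, a2=5.088, a3=3.816, a4=1.296, a5=2.808, a0=55.152; τ=−ln(0.0271)/55.152=0.065 → t=0.112; u2·a0=0.8878·55.152=48.964; a1+a2=47.232 < 48.964 ≤ a1+…+a3=51.048 → R3 fires; M=0 G=12 R=6 D=7 P=10
Draw 7: a1=52.680, a2=6.360, a3=0.000, a4=1.620, a5=0.000, a0=60.660; τ=−ln(0.8078)/60.660=0.004 → t=0.116; u2·a0=0.7165·60.660=43.463 ≤ a1=52.680 → R1 fires; M=0 G=13 R=6 D=7 P=9
Draw 8: a1=51.363, a2=6.201, a3=0.000, a4=1.458, a5=0.000, a0=59.022; τ=−ln(0.5179)/59.022=0.011 → t=0.127; u2·a0=0.0771·59.022=4.551 ≤ a1=51.363 → R1 fires; M=0 G=14 R=6 D=7 P=8
Draw 9: a1=49.168, a2=5.936, a3=0.000, a4=1.296, a5=0.000, a0=56.400; τ=−ln(0.2758)/56.400=0.023 → t=0.150; u2·a0=0.4646·56.400=26.203 ≤ a1=49.168 → R1 fires; M=0 G=15 R=6 D=7 P=7
Draw 10: a1=46.095, a2=5.565, a3=0.000, a4=1.134, a5=0.000, a0=52.794; τ=−ln(0.8751)/52.794=0.003 → t=0.152; u2·a0=0.7892·52.794=41.665 ≤ a1=46.095 → R1 fires; M=0 G=16 R=6 D=7 P=6
Draw 11: a1=42.144, a2=5.088, a3=0.000, a4=0.972, a5=0.000, a0=48.204; τ=−ln(0.6428)/48.204=0.009 → t=0.162; u2·a0=0.3056·48.204=14.731 ≤ a1=42.144 → R1 fires; M=0 G=17 R=6 D=7 P=5
Draw 12: a1=37.315, a2=4.505, a3=0.000, a4=0.810, a5=0.000, a0=42.630; τ=−ln(0.0057)/42.630=0.121 → t=0.283; u2·a0=0.5006·42.630=21.341 ≤ a1=37.315 → R1 fires; M=0 G=18 R=6 D=7 P=4
Draw 13: a1=31.608, a2=3.816, a3=0.000, a4=0.648, a5=0.000, a0=36.072; τ=−ln(0.3194)/36.072=0.032 → t=0.314; u2·a0=0.6025·36.072=21.733 ≤ a1=31.608 → R1 fires; M=0 G=19 R=6 D=7 P=3
Draw 14: a1=25.023, a2=3.021, a3=0.000, a4=0.486, a5=0.000, a0=28.530; τ=−ln(0.0753)/28.530=0.091 → t=0.405; u2·a0=0.3479·28.530=9.926 ≤ a1=25.023 → R1 fires; M=0 G=20 R=6 D=7 P=2
Draw 15: a1=17.560, a2=2.120, a3=0.000, a4=0.324, a5=0.000, a0=20.004; τ=−ln(0.6094)/20.004=0.025 → t=0.430 > T=0.42: stop.
G first becomes ≥ 18 when it reaches 18 at the event at t=0.283.

Threshold first reached at t = 0.283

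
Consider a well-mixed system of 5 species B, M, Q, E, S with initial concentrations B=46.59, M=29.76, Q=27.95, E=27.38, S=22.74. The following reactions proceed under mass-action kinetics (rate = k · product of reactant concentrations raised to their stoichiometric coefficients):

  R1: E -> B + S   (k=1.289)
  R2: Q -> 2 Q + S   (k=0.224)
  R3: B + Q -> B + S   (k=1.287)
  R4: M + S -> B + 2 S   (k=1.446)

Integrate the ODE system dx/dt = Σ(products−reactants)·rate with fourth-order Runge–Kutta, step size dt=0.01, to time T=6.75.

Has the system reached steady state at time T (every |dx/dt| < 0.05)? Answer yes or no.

Steady state at T: yes

RK4 with dt=0.01: 675 steps to T=6.75. Trajectory (selected grid times):
t=0.00: B=46.59 M=29.76 Q=27.95 E=27.38 S=22.74
t=0.75: B=93.32 M=0.00 Q=0.00 E=10.41 S=97.58
t=1.50: B=99.77 M=0.00 Q=0.00 E=3.96 S=104.04
t=2.25: B=102.22 M=0.00 Q=0.00 E=1.51 S=106.49
t=3.00: B=103.16 M=0.00 Q=0.00 E=0.57 S=107.42
t=3.75: B=103.51 M=0.00 Q=0.00 E=0.22 S=107.78
t=4.50: B=103.65 M=0.00 Q=0.00 E=0.08 S=107.91
t=5.25: B=103.70 M=0.00 Q=0.00 E=0.03 S=107.96
t=6.00: B=103.72 M=0.00 Q=0.00 E=0.01 S=107.98
t=6.75: B=103.73 M=0.00 Q=0.00 E=0.00 S=107.99
Rates at T: R1=0.0059, R2=0.0000, R3=0.0000, R4=0.0000
dx/dt at T (Σ net stoichiometry × rate): B=+0.0059, M=+0.0000, Q=+0.0000, E=-0.0059, S=+0.0059
Largest |dx/dt| is |+0.0059| (B) < 0.05 → steady.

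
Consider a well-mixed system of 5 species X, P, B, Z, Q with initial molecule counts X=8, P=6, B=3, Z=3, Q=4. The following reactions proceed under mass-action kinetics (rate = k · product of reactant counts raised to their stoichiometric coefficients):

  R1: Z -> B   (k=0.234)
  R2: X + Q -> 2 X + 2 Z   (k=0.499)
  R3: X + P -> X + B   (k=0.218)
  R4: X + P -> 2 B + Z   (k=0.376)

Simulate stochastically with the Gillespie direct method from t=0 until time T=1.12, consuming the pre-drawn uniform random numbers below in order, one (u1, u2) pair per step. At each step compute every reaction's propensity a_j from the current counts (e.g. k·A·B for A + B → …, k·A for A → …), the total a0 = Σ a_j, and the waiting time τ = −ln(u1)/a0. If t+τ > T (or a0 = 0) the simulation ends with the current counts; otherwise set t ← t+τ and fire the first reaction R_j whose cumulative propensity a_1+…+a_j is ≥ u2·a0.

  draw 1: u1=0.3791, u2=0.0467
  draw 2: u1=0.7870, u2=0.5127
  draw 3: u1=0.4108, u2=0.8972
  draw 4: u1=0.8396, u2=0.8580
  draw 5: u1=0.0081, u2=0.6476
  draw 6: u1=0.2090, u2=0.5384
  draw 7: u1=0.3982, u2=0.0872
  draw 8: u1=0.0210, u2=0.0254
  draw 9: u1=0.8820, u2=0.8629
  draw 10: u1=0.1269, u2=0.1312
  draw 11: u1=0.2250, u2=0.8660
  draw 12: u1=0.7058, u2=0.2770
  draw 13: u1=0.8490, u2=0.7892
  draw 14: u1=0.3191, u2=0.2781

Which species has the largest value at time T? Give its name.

t=0.000: X=8 P=6 B=3 Z=3 Q=4
Draw 1: a1=0.702, a2=15.968, a3=10.464, a4=18.048, a0=45.182; τ=−ln(0.3791)/45.182=0.021 → t=0.021; u2·a0=0.0467·45.182=2.110; a1=0.702 < 2.110 ≤ a1+a2=16.670 → R2 fires; X=9 P=6 B=3 Z=5 Q=3
Draw 2: a1=1.170, a2=13.473, a3=11.772, a4=20.304, a0=46.719; τ=−ln(0.7870)/46.719=0.005 → t=0.027; u2·a0=0.5127·46.719=23.953; a1+a2=14.643 < 23.953 ≤ a1+…+a3=26.415 → R3 fires; X=9 P=5 B=4 Z=5 Q=3
Draw 3: a1=1.170, a2=13.473, a3=9.810, a4=16.920, a0=41.373; τ=−ln(0.4108)/41.373=0.022 → t=0.048; u2·a0=0.8972·41.373=37.120; a1+…+a3=24.453 < 37.120 ≤ a1+…+a4=41.373 → R4 fires; X=8 P=4 B=6 Z=6 Q=3
Draw 4: a1=1.404, a2=11.976, a3=6.976, a4=12.032, a0=32.388; τ=−ln(0.8396)/32.388=0.005 → t=0.053; u2·a0=0.8580·32.388=27.789; a1+…+a3=20.356 < 27.789 ≤ a1+…+a4=32.388 → R4 fires; X=7 P=3 B=8 Z=7 Q=3
Draw 5: a1=1.638, a2=10.479, a3=4.578, a4=7.896, a0=24.591; τ=−ln(0.0081)/24.591=0.196 → t=0.249; u2·a0=0.6476·24.591=15.925; a1+a2=12.117 < 15.925 ≤ a1+…+a3=16.695 → R3 fires; X=7 P=2 B=9 Z=7 Q=3
Draw 6: a1=1.638, a2=10.479, a3=3.052, a4=5.264, a0=20.433; τ=−ln(0.2090)/20.433=0.077 → t=0.326; u2·a0=0.5384·20.433=11.001; a1=1.638 < 11.001 ≤ a1+a2=12.117 → R2 fires; X=8 P=2 B=9 Z=9 Q=2
Draw 7: a1=2.106, a2=7.984, a3=3.488, a4=6.016, a0=19.594; τ=−ln(0.3982)/19.594=0.047 → t=0.373; u2·a0=0.0872·19.594=1.709 ≤ a1=2.106 → R1 fires; X=8 P=2 B=10 Z=8 Q=2
Draw 8: a1=1.872, a2=7.984, a3=3.488, a4=6.016, a0=19.360; τ=−ln(0.0210)/19.360=0.200 → t=0.572; u2·a0=0.0254·19.360=0.492 ≤ a1=1.872 → R1 fires; X=8 P=2 B=11 Z=7 Q=2
Draw 9: a1=1.638, a2=7.984, a3=3.488, a4=6.016, a0=19.126; τ=−ln(0.8820)/19.126=0.007 → t=0.579; u2·a0=0.8629·19.126=16.504; a1+…+a3=13.110 < 16.504 ≤ a1+…+a4=19.126 → R4 fires; X=7 P=1 B=13 Z=8 Q=2
Draw 10: a1=1.872, a2=6.986, a3=1.526, a4=2.632, a0=13.016; τ=−ln(0.1269)/13.016=0.159 → t=0.738; u2·a0=0.1312·13.016=1.708 ≤ a1=1.872 → R1 fires; X=7 P=1 B=14 Z=7 Q=2
Draw 11: a1=1.638, a2=6.986, a3=1.526, a4=2.632, a0=12.782; τ=−ln(0.2250)/12.782=0.117 → t=0.854; u2·a0=0.8660·12.782=11.069; a1+…+a3=10.150 < 11.069 ≤ a1+…+a4=12.782 → R4 fires; X=6 P=0 B=16 Z=8 Q=2
Draw 12: a1=1.872, a2=5.988, a3=0.000, a4=0.000, a0=7.860; τ=−ln(0.7058)/7.860=0.044 → t=0.899; u2·a0=0.2770·7.860=2.177; a1=1.872 < 2.177 ≤ a1+a2=7.860 → R2 fires; X=7 P=0 B=16 Z=10 Q=1
Draw 13: a1=2.340, a2=3.493, a3=0.000, a4=0.000, a0=5.833; τ=−ln(0.8490)/5.833=0.028 → t=0.927; u2·a0=0.7892·5.833=4.603; a1=2.340 < 4.603 ≤ a1+a2=5.833 → R2 fires; X=8 P=0 B=16 Z=12 Q=0
Draw 14: a1=2.808, a2=0.000, a3=0.000, a4=0.000, a0=2.808; τ=−ln(0.3191)/2.808=0.407 → t=1.334 > T=1.12: stop.
At T=1.12: X=8 P=0 B=16 Z=12 Q=0; the largest is B.

Dominant species at T: B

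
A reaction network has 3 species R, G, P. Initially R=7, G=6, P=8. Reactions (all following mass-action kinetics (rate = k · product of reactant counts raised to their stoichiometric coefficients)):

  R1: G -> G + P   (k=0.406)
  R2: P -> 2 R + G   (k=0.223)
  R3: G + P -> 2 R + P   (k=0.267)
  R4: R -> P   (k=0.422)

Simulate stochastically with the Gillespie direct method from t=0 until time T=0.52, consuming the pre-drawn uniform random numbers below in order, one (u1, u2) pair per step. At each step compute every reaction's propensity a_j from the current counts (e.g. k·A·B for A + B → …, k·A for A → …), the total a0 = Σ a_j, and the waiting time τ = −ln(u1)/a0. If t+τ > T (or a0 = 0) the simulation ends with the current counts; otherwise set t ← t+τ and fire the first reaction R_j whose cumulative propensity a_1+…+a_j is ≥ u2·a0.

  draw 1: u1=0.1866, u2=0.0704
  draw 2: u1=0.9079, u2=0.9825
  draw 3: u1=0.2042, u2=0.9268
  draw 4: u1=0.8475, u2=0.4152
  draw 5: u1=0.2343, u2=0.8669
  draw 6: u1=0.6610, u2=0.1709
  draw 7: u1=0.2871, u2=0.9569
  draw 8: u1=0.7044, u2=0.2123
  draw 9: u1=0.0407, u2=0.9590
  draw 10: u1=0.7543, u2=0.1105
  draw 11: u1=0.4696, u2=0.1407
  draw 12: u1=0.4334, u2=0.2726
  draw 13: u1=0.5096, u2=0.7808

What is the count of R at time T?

t=0.000: R=7 G=6 P=8
Draw 1: a1=2.436, a2=1.784, a3=12.816, a4=2.954, a0=19.990; τ=−ln(0.1866)/19.990=0.084 → t=0.084; u2·a0=0.0704·19.990=1.407 ≤ a1=2.436 → R1 fires; R=7 G=6 P=9
Draw 2: a1=2.436, a2=2.007, a3=14.418, a4=2.954, a0=21.815; τ=−ln(0.9079)/21.815=0.004 → t=0.088; u2·a0=0.9825·21.815=21.433; a1+…+a3=18.861 < 21.433 ≤ a1+…+a4=21.815 → R4 fires; R=6 G=6 P=10
Draw 3: a1=2.436, a2=2.230, a3=16.020, a4=2.532, a0=23.218; τ=−ln(0.2042)/23.218=0.068 → t=0.157; u2·a0=0.9268·23.218=21.518; a1+…+a3=20.686 < 21.518 ≤ a1+…+a4=23.218 → R4 fires; R=5 G=6 P=11
Draw 4: a1=2.436, a2=2.453, a3=17.622, a4=2.110, a0=24.621; τ=−ln(0.8475)/24.621=0.007 → t=0.164; u2·a0=0.4152·24.621=10.223; a1+a2=4.889 < 10.223 ≤ a1+…+a3=22.511 → R3 fires; R=7 G=5 P=11
Draw 5: a1=2.030, a2=2.453, a3=14.685, a4=2.954, a0=22.122; τ=−ln(0.2343)/22.122=0.066 → t=0.229; u2·a0=0.8669·22.122=19.178; a1+…+a3=19.168 < 19.178 ≤ a1+…+a4=22.122 → R4 fires; R=6 G=5 P=12
Draw 6: a1=2.030, a2=2.676, a3=16.020, a4=2.532, a0=23.258; τ=−ln(0.6610)/23.258=0.018 → t=0.247; u2·a0=0.1709·23.258=3.975; a1=2.030 < 3.975 ≤ a1+a2=4.706 → R2 fires; R=8 G=6 P=11
Draw 7: a1=2.436, a2=2.453, a3=17.622, a4=3.376, a0=25.887; τ=−ln(0.2871)/25.887=0.048 → t=0.295; u2·a0=0.9569·25.887=24.771; a1+…+a3=22.511 < 24.771 ≤ a1+…+a4=25.887 → R4 fires; R=7 G=6 P=12
Draw 8: a1=2.436, a2=2.676, a3=19.224, a4=2.954, a0=27.290; τ=−ln(0.7044)/27.290=0.013 → t=0.308; u2·a0=0.2123·27.290=5.794; a1+a2=5.112 < 5.794 ≤ a1+…+a3=24.336 → R3 fires; R=9 G=5 P=12
Draw 9: a1=2.030, a2=2.676, a3=16.020, a4=3.798, a0=24.524; τ=−ln(0.0407)/24.524=0.131 → t=0.439; u2·a0=0.9590·24.524=23.519; a1+…+a3=20.726 < 23.519 ≤ a1+…+a4=24.524 → R4 fires; R=8 G=5 P=13
Draw 10: a1=2.030, a2=2.899, a3=17.355, a4=3.376, a0=25.660; τ=−ln(0.7543)/25.660=0.011 → t=0.450; u2·a0=0.1105·25.660=2.835; a1=2.030 < 2.835 ≤ a1+a2=4.929 → R2 fires; R=10 G=6 P=12
Draw 11: a1=2.436, a2=2.676, a3=19.224, a4=4.220, a0=28.556; τ=−ln(0.4696)/28.556=0.026 → t=0.476; u2·a0=0.1407·28.556=4.018; a1=2.436 < 4.018 ≤ a1+a2=5.112 → R2 fires; R=12 G=7 P=11
Draw 12: a1=2.842, a2=2.453, a3=20.559, a4=5.064, a0=30.918; τ=−ln(0.4334)/30.918=0.027 → t=0.503; u2·a0=0.2726·30.918=8.428; a1+a2=5.295 < 8.428 ≤ a1+…+a3=25.854 → R3 fires; R=14 G=6 P=11
Draw 13: a1=2.436, a2=2.453, a3=17.622, a4=5.908, a0=28.419; τ=−ln(0.5096)/28.419=0.024 → t=0.527 > T=0.52: stop.
Read off R at T=0.52: 14

R at T = 14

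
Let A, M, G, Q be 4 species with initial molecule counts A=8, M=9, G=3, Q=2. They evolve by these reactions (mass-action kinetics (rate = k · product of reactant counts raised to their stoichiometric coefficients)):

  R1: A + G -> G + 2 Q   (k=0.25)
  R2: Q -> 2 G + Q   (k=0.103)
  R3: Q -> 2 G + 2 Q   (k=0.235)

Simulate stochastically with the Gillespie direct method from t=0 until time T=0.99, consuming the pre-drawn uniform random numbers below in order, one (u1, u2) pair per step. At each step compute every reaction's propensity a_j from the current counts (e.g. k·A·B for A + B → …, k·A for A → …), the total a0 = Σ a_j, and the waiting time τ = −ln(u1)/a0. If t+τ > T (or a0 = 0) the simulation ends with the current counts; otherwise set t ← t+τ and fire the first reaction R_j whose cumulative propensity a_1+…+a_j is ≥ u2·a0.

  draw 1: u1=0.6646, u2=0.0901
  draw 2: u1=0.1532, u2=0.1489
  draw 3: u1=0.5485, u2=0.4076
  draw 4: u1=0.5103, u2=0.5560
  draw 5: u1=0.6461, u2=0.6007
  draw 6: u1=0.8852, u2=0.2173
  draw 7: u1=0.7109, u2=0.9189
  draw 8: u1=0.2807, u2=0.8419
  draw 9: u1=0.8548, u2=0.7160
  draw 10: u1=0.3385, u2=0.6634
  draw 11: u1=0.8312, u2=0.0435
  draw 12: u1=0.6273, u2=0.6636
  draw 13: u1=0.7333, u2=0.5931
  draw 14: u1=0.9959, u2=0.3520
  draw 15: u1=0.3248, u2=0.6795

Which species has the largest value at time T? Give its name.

Dominant species at T: Q

t=0.000: A=8 M=9 G=3 Q=2
Draw 1: a1=6.000, a2=0.206, a3=0.470, a0=6.676; τ=−ln(0.6646)/6.676=0.061 → t=0.061; u2·a0=0.0901·6.676=0.602 ≤ a1=6.000 → R1 fires; A=7 M=9 G=3 Q=4
Draw 2: a1=5.250, a2=0.412, a3=0.940, a0=6.602; τ=−ln(0.1532)/6.602=0.284 → t=0.345; u2·a0=0.1489·6.602=0.983 ≤ a1=5.250 → R1 fires; A=6 M=9 G=3 Q=6
Draw 3: a1=4.500, a2=0.618, a3=1.410, a0=6.528; τ=−ln(0.5485)/6.528=0.092 → t=0.437; u2·a0=0.4076·6.528=2.661 ≤ a1=4.500 → R1 fires; A=5 M=9 G=3 Q=8
Draw 4: a1=3.750, a2=0.824, a3=1.880, a0=6.454; τ=−ln(0.5103)/6.454=0.104 → t=0.542; u2·a0=0.5560·6.454=3.588 ≤ a1=3.750 → R1 fires; A=4 M=9 G=3 Q=10
Draw 5: a1=3.000, a2=1.030, a3=2.350, a0=6.380; τ=−ln(0.6461)/6.380=0.068 → t=0.610; u2·a0=0.6007·6.380=3.832; a1=3.000 < 3.832 ≤ a1+a2=4.030 → R2 fires; A=4 M=9 G=5 Q=10
Draw 6: a1=5.000, a2=1.030, a3=2.350, a0=8.380; τ=−ln(0.8852)/8.380=0.015 → t=0.625; u2·a0=0.2173·8.380=1.821 ≤ a1=5.000 → R1 fires; A=3 M=9 G=5 Q=12
Draw 7: a1=3.750, a2=1.236, a3=2.820, a0=7.806; τ=−ln(0.7109)/7.806=0.044 → t=0.668; u2·a0=0.9189·7.806=7.173; a1+a2=4.986 < 7.173 ≤ a1+…+a3=7.806 → R3 fires; A=3 M=9 G=7 Q=13
Draw 8: a1=5.250, a2=1.339, a3=3.055, a0=9.644; τ=−ln(0.2807)/9.644=0.132 → t=0.800; u2·a0=0.8419·9.644=8.119; a1+a2=6.589 < 8.119 ≤ a1+…+a3=9.644 → R3 fires; A=3 M=9 G=9 Q=14
Draw 9: a1=6.750, a2=1.442, a3=3.290, a0=11.482; τ=−ln(0.8548)/11.482=0.014 → t=0.814; u2·a0=0.7160·11.482=8.221; a1+a2=8.192 < 8.221 ≤ a1+…+a3=11.482 → R3 fires; A=3 M=9 G=11 Q=15
Draw 10: a1=8.250, a2=1.545, a3=3.525, a0=13.320; τ=−ln(0.3385)/13.320=0.081 → t=0.895; u2·a0=0.6634·13.320=8.836; a1=8.250 < 8.836 ≤ a1+a2=9.795 → R2 fires; A=3 M=9 G=13 Q=15
Draw 11: a1=9.750, a2=1.545, a3=3.525, a0=14.820; τ=−ln(0.8312)/14.820=0.012 → t=0.908; u2·a0=0.0435·14.820=0.645 ≤ a1=9.750 → R1 fires; A=2 M=9 G=13 Q=17
Draw 12: a1=6.500, a2=1.751, a3=3.995, a0=12.246; τ=−ln(0.6273)/12.246=0.038 → t=0.946; u2·a0=0.6636·12.246=8.126; a1=6.500 < 8.126 ≤ a1+a2=8.251 → R2 fires; A=2 M=9 G=15 Q=17
Draw 13: a1=7.500, a2=1.751, a3=3.995, a0=13.246; τ=−ln(0.7333)/13.246=0.023 → t=0.969; u2·a0=0.5931·13.246=7.856; a1=7.500 < 7.856 ≤ a1+a2=9.251 → R2 fires; A=2 M=9 G=17 Q=17
Draw 14: a1=8.500, a2=1.751, a3=3.995, a0=14.246; τ=−ln(0.9959)/14.246=0.000 → t=0.969; u2·a0=0.3520·14.246=5.015 ≤ a1=8.500 → R1 fires; A=1 M=9 G=17 Q=19
Draw 15: a1=4.250, a2=1.957, a3=4.465, a0=10.672; τ=−ln(0.3248)/10.672=0.105 → t=1.075 > T=0.99: stop.
At T=0.99: A=1 M=9 G=17 Q=19; the largest is Q.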